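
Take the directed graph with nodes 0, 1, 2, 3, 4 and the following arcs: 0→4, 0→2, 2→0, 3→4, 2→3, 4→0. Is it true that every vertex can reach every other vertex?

There is no directed path from 1 to 4, so the graph is not strongly connected.

No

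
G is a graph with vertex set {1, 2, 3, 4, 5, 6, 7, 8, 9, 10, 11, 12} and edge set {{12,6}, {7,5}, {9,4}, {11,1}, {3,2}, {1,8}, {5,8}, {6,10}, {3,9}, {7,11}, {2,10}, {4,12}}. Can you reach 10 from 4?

From 4 we can reach 2, 3, 4, 6, 9, 10, 12, which includes 10.

Yes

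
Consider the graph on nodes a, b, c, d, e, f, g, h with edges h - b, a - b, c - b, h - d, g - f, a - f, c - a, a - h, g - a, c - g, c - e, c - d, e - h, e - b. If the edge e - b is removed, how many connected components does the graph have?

e and b are still connected via e-c-b, so the component count stays at 1.

1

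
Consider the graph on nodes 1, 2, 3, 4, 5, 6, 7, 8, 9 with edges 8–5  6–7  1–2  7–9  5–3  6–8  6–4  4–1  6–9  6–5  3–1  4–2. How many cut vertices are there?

Removing 6 increases the component count from 1 to 2, so 6 is a cut vertex.
By contrast removing 1 leaves 1 component; it is not a cut vertex. No other vertex is a cut vertex either.

1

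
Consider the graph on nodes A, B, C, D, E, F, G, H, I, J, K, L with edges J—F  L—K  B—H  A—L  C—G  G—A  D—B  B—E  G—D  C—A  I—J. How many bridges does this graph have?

The edges on the cycle C-G-A-C are not bridges since each lies on that cycle.
But removing I—J disconnects I from J; removing A—L disconnects A from L; removing B—E disconnects B from E; removing D—B disconnects D from B — these are bridges.
In total 8 edges are bridges.

8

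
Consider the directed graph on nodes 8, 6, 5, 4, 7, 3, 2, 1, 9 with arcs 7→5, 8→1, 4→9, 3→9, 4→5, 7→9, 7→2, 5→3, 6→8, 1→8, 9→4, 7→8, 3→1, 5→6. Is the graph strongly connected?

There is no directed path from 1 to 9, so the graph is not strongly connected.

No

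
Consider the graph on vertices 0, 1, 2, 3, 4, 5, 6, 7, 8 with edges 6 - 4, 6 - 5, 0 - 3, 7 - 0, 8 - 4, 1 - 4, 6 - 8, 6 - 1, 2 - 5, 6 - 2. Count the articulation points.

Removing 0 increases the component count from 2 to 3, so 0 is a cut vertex.
Removing 6 increases the component count from 2 to 3, so 6 is a cut vertex.
By contrast removing 8 leaves 2 components; it is not a cut vertex. No other vertex is a cut vertex either.

2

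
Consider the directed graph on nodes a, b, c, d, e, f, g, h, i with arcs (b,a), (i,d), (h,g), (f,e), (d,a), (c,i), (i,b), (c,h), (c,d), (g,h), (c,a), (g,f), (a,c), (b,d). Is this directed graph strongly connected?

No

There is no directed path from e to d, so the graph is not strongly connected.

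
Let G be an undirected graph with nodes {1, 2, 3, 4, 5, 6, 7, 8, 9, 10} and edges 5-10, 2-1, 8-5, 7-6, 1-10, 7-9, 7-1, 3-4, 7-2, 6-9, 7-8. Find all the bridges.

3-4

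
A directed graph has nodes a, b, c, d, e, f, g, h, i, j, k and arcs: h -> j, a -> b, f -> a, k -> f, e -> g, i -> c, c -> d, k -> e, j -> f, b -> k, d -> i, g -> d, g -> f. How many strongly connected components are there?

4

{a, b, e, f, g, k} are all mutually reachable — one SCC of size 6.
{c, d, i} are all mutually reachable — one SCC of size 3.
{h} is an SCC by itself.
{j} is an SCC by itself.
That gives 4 strongly connected components.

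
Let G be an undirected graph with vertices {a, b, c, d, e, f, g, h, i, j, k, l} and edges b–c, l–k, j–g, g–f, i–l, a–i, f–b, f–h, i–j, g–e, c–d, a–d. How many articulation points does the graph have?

4

Removing f increases the component count from 1 to 2, so f is a cut vertex.
Removing g increases the component count from 1 to 2, so g is a cut vertex.
Removing i increases the component count from 1 to 2, so i is a cut vertex.
Likewise l is a cut vertex.
By contrast removing a leaves 1 component; it is not a cut vertex. No other vertex is a cut vertex either.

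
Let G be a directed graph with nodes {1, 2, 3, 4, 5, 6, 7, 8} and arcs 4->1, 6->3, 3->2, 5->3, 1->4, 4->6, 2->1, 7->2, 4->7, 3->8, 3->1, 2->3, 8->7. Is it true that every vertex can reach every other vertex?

There is no directed path from 3 to 5, so the graph is not strongly connected.

No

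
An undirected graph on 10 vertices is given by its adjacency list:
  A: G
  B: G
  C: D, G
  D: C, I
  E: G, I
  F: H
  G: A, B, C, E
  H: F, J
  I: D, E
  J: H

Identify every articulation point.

G, H

Removing G increases the component count from 2 to 4, so G is a cut vertex.
Removing H increases the component count from 2 to 3, so H is a cut vertex.
By contrast removing C leaves 2 components; it is not a cut vertex. No other vertex is a cut vertex either.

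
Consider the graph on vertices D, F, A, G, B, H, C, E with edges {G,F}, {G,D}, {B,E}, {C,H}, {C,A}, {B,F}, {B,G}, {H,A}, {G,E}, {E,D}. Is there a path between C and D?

The component containing C is {A, C, H}, and D is not in it.

No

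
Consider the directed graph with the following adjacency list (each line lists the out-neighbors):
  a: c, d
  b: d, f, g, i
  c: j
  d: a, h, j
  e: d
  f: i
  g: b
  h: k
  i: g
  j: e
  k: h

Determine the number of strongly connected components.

{a, c, d, e, j} are all mutually reachable — one SCC of size 5.
{b, f, g, i} are all mutually reachable — one SCC of size 4.
{h, k} are all mutually reachable — one SCC of size 2.
That gives 3 strongly connected components.

3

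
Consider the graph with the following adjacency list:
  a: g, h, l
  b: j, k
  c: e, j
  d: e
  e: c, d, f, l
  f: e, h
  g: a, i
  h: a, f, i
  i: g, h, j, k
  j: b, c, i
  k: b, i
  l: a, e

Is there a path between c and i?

Yes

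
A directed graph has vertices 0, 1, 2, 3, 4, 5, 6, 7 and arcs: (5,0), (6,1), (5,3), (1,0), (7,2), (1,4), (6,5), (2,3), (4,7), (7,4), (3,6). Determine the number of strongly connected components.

{1, 2, 3, 4, 5, 6, 7} are all mutually reachable — one SCC of size 7.
{0} is an SCC by itself.
That gives 2 strongly connected components.

2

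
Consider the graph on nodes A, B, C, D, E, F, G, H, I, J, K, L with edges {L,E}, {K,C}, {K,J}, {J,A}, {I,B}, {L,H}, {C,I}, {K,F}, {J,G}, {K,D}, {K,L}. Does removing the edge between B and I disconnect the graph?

Yes

Removing B–I leaves no path between B and I: the component count goes from 1 to 2. So it is a bridge.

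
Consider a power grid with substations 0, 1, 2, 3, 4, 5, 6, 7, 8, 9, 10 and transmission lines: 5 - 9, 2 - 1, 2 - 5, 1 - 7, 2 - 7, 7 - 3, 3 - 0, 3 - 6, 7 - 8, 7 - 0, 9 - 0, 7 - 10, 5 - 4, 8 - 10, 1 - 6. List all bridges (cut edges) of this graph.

4-5

The edges on the cycle 2-5-9-0-3-7-2 are not bridges since each lies on that cycle.
But removing 5 - 4 disconnects 5 from 4 — this is a bridge.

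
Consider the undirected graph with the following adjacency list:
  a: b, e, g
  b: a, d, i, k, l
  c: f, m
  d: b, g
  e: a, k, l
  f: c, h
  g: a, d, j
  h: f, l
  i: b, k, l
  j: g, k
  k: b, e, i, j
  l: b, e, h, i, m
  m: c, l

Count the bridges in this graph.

0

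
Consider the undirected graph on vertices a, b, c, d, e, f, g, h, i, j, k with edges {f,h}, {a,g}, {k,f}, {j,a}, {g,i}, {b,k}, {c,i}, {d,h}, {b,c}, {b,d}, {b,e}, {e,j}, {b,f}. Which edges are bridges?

none

The edges on the cycle b-d-h-f-b are not bridges since each lies on that cycle.
Every edge lies on some cycle, so there are no bridges.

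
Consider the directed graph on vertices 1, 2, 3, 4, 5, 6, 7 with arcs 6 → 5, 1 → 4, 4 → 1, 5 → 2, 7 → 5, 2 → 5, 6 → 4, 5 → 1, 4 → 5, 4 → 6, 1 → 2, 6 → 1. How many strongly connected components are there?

{1, 2, 4, 5, 6} are all mutually reachable — one SCC of size 5.
{3} is an SCC by itself.
{7} is an SCC by itself.
That gives 3 strongly connected components.

3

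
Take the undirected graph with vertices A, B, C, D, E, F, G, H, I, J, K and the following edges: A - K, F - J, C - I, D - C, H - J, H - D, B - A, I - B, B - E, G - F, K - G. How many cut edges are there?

1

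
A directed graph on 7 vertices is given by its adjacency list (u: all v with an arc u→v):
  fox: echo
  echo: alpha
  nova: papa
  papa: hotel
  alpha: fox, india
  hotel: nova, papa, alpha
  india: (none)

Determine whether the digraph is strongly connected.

There is no directed path from echo to nova, so the graph is not strongly connected.

No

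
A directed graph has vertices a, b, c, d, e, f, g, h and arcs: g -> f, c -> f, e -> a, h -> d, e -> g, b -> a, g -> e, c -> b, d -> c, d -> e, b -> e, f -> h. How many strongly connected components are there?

2

{b, c, d, e, f, g, h} are all mutually reachable — one SCC of size 7.
{a} is an SCC by itself.
That gives 2 strongly connected components.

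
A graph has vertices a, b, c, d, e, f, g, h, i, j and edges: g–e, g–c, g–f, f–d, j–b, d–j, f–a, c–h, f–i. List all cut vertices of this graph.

c, d, f, g, j

Removing c increases the component count from 1 to 2, so c is a cut vertex.
Removing d increases the component count from 1 to 2, so d is a cut vertex.
Removing f increases the component count from 1 to 4, so f is a cut vertex.
Likewise g, j are cut vertices.
By contrast removing a leaves 1 component; it is not a cut vertex. No other vertex is a cut vertex either.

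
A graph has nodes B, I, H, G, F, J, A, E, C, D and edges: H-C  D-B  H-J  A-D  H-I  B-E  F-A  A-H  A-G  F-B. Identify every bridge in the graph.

The edges on the cycle F-A-D-B-F are not bridges since each lies on that cycle.
But removing B-E disconnects B from E; removing H-C disconnects H from C; removing G-A disconnects G from A; removing A-H disconnects A from H — these are bridges.
In total 6 edges are bridges.

A-G, A-H, B-E, C-H, H-I, H-J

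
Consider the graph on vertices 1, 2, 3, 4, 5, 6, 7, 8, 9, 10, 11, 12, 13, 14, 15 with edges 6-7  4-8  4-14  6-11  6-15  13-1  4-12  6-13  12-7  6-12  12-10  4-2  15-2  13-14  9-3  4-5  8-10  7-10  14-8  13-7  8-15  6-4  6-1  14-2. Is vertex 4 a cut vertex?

Deleting 4 raises the number of components from 2 to 3, so 4 is a cut vertex.

Yes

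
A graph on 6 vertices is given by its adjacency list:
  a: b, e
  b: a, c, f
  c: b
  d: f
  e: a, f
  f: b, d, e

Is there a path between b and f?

From b we can reach a, b, c, d, e, f, which includes f.

Yes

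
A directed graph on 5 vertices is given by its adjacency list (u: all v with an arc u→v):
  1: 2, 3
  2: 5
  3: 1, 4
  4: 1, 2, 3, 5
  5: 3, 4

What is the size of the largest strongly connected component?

{1, 2, 3, 4, 5} are all mutually reachable — one SCC of size 5.
The largest has 5 vertices.

5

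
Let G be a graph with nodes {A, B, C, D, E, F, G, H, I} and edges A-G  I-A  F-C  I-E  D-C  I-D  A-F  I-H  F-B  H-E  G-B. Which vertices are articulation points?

I

Removing I increases the component count from 1 to 2, so I is a cut vertex.
By contrast removing G leaves 1 component; it is not a cut vertex. No other vertex is a cut vertex either.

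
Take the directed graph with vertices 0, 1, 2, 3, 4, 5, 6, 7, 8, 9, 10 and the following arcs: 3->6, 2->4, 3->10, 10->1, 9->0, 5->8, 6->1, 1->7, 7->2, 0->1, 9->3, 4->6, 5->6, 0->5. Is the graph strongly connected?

No

There is no directed path from 3 to 9, so the graph is not strongly connected.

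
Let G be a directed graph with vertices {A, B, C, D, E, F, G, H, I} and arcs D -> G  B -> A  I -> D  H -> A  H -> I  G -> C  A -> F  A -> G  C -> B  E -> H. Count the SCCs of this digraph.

{A, B, C, G} are all mutually reachable — one SCC of size 4.
{D} is an SCC by itself.
{I} is an SCC by itself.
{E} is an SCC by itself.
{H} is an SCC by itself.
(and 1 more singleton SCC)
That gives 6 strongly connected components.

6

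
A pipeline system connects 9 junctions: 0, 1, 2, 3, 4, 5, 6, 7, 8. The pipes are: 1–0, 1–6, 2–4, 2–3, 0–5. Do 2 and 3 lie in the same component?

From 2 we can reach 2, 3, 4, which includes 3.

Yes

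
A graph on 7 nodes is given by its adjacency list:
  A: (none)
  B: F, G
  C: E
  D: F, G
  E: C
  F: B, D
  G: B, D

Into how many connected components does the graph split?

3

A is isolated — a component by itself.
Starting from C we can reach C, E. That is one component of size 2.
Starting from B we can reach B, D, F, G. That is one component of size 4.
Total: 3 components.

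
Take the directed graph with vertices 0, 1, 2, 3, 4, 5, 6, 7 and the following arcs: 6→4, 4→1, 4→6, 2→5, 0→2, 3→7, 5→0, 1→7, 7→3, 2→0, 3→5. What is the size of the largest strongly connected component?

{0, 2, 5} are all mutually reachable — one SCC of size 3.
{3, 7} are all mutually reachable — one SCC of size 2.
{4, 6} are all mutually reachable — one SCC of size 2.
{1} is an SCC by itself.
The largest has 3 vertices.

3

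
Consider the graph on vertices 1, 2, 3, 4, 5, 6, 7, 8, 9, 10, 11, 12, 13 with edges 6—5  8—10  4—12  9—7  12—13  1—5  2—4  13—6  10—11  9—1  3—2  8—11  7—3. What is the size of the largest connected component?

10

Starting from 8 we can reach 8, 10, 11. That is one component of size 3.
Starting from 1 we can reach 1, 2, 3, 4, 5, 6, 7, 9, 12, 13. That is one component of size 10.
The largest has 10 vertices.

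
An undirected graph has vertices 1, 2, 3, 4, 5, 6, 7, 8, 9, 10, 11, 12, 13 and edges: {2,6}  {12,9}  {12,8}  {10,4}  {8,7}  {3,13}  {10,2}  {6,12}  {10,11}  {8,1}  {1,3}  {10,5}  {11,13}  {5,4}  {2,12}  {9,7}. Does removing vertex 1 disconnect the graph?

No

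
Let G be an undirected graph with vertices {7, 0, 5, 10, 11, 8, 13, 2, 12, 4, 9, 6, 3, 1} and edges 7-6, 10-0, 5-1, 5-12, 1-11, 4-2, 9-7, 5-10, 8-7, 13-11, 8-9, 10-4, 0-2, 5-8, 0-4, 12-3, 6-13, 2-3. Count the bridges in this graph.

0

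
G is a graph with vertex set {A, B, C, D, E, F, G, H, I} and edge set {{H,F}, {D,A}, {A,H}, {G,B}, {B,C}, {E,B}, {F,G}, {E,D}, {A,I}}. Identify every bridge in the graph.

A-I, B-C

The edges on the cycle E-D-A-H-F-G-B-E are not bridges since each lies on that cycle.
But removing C–B disconnects C from B; removing A–I disconnects A from I — these are bridges.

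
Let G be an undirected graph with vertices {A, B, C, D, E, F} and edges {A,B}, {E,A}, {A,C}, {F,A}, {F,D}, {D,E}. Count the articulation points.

Removing A increases the component count from 1 to 3, so A is a cut vertex.
By contrast removing F leaves 1 component; it is not a cut vertex. No other vertex is a cut vertex either.

1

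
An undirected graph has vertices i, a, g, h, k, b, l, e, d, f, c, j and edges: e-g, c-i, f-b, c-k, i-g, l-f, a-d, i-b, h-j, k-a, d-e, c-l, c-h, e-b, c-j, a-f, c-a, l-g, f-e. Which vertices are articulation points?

Removing c increases the component count from 1 to 2, so c is a cut vertex.
By contrast removing f leaves 1 component; it is not a cut vertex. No other vertex is a cut vertex either.

c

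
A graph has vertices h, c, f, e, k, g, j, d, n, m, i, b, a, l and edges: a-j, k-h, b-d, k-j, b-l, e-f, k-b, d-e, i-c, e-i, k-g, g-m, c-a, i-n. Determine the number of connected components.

Starting from a we can reach a, b, c, d, e, f, g, h, i, j, k, l, m, n. That is one component of size 14.
Total: 1 component.

1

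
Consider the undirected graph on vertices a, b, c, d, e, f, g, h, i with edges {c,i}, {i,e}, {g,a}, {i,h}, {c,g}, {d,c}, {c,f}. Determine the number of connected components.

2

b is isolated — a component by itself.
Starting from a we can reach a, c, d, e, f, g, h, i. That is one component of size 8.
Total: 2 components.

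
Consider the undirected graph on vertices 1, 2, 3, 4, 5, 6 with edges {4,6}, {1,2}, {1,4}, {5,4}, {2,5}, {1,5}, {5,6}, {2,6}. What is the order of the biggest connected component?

5

3 is isolated — a component by itself.
Starting from 1 we can reach 1, 2, 4, 5, 6. That is one component of size 5.
The largest has 5 vertices.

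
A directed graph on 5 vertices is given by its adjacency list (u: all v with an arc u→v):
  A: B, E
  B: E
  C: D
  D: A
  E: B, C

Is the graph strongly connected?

Yes

From A we can reach every vertex (A, B, C, D, E), and every vertex can reach A (A, B, C, D, E). So the whole graph is one strongly connected component.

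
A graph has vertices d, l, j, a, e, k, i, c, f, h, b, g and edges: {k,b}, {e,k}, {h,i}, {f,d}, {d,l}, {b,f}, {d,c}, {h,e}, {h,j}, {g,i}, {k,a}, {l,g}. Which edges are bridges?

a-k, c-d, h-j

The edges on the cycle h-e-k-b-f-d-l-g-i-h are not bridges since each lies on that cycle.
But removing k - a disconnects k from a; removing c - d disconnects c from d; removing h - j disconnects h from j — these are bridges.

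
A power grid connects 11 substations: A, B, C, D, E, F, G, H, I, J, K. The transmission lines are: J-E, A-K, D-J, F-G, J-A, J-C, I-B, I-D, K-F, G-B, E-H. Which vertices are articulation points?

E, J

Removing E increases the component count from 1 to 2, so E is a cut vertex.
Removing J increases the component count from 1 to 3, so J is a cut vertex.
By contrast removing G leaves 1 component; it is not a cut vertex. No other vertex is a cut vertex either.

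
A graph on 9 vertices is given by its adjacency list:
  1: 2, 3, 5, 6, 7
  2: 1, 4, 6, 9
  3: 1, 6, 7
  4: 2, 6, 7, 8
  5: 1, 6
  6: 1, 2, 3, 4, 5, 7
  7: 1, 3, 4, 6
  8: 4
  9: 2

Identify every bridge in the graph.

2-9, 4-8

The edges on the cycle 7-4-2-6-7 are not bridges since each lies on that cycle.
But removing 2-9 disconnects 2 from 9; removing 4-8 disconnects 4 from 8 — these are bridges.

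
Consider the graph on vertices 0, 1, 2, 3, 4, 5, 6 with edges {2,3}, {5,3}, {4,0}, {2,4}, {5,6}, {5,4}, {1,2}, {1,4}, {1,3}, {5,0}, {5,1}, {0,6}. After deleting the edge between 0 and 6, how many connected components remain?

0 and 6 are still connected via 0-5-6, so the component count stays at 1.

1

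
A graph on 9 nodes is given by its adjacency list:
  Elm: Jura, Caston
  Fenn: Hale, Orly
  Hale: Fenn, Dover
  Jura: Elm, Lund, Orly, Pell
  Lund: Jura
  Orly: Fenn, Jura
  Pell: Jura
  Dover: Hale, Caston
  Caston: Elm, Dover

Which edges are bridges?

Jura-Lund, Jura-Pell

The edges on the cycle Dover-Caston-Elm-Jura-Orly-Fenn-Hale-Dover are not bridges since each lies on that cycle.
But removing Pell-Jura disconnects Pell from Jura; removing Jura-Lund disconnects Jura from Lund — these are bridges.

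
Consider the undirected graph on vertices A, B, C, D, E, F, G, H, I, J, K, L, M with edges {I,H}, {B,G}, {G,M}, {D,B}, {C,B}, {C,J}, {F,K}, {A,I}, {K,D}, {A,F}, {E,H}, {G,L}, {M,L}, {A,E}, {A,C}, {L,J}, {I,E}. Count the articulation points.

1

Removing A increases the component count from 1 to 2, so A is a cut vertex.
By contrast removing G leaves 1 component; it is not a cut vertex. No other vertex is a cut vertex either.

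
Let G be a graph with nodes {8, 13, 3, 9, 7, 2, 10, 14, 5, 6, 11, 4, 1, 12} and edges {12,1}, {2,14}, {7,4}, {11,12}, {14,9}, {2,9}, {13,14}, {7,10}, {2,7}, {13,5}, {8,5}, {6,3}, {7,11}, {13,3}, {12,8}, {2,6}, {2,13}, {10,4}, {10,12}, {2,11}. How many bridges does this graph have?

The edges on the cycle 2-7-10-12-8-5-13-2 are not bridges since each lies on that cycle.
But removing 12-1 disconnects 12 from 1 — this is a bridge.

1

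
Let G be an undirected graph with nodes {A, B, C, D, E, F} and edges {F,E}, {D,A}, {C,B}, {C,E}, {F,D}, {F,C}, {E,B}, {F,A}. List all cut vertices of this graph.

Removing F increases the component count from 1 to 2, so F is a cut vertex.
By contrast removing E leaves 1 component; it is not a cut vertex. No other vertex is a cut vertex either.

F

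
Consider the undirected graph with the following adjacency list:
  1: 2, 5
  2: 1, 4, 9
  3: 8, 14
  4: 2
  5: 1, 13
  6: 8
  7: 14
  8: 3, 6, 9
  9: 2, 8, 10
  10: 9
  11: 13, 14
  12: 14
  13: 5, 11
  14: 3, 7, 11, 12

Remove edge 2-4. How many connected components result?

2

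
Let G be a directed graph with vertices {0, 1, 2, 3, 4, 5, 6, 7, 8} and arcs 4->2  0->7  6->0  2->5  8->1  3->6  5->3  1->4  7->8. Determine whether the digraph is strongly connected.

From 1 we can reach every vertex (0, 1, 2, 3, 4, 5, 6, 7, 8), and every vertex can reach 1 (0, 1, 2, 3, 4, 5, 6, 7, 8). So the whole graph is one strongly connected component.

Yes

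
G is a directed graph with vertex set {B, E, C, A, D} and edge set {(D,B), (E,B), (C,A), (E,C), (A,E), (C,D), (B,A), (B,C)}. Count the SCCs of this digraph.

{A, B, C, D, E} are all mutually reachable — one SCC of size 5.
That gives 1 strongly connected component.

1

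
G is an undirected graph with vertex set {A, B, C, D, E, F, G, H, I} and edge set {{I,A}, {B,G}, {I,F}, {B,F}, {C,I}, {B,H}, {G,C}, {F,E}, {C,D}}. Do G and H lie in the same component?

From G we can reach A, B, C, D, E, F, G, H, I, which includes H.

Yes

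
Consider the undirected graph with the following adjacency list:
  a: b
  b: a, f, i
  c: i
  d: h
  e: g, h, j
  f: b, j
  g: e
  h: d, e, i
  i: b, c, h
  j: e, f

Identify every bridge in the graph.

The edges on the cycle i-b-f-j-e-h-i are not bridges since each lies on that cycle.
But removing h-d disconnects h from d; removing b-a disconnects b from a; removing i-c disconnects i from c; removing e-g disconnects e from g — these are bridges.

a-b, c-i, d-h, e-g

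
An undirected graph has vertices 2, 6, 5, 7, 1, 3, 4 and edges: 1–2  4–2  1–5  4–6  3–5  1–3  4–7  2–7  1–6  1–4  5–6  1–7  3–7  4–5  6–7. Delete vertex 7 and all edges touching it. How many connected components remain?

1

With 7 gone, the remaining components are: {1, 2, 3, 4, 5, 6}.
That is 1 component.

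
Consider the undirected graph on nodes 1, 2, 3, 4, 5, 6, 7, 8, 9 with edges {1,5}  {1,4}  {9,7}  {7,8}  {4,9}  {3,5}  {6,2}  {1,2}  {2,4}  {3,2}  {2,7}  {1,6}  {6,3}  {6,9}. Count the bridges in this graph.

1

The edges on the cycle 1-6-3-5-1 are not bridges since each lies on that cycle.
But removing 8—7 disconnects 8 from 7 — this is a bridge.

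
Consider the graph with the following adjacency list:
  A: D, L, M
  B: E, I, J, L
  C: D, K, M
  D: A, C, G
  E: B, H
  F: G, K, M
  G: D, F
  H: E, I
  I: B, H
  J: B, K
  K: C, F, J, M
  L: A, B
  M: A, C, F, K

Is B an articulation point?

Yes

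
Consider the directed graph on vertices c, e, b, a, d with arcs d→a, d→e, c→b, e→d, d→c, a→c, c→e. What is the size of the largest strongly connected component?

{a, c, d, e} are all mutually reachable — one SCC of size 4.
{b} is an SCC by itself.
The largest has 4 vertices.

4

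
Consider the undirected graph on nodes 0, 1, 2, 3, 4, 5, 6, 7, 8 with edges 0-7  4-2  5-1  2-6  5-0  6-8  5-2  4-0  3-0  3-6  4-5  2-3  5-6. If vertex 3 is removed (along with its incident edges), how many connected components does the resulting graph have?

1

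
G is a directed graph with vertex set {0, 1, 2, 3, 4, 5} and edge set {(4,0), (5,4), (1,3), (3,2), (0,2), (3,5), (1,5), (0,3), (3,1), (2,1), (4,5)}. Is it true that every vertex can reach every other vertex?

From 3 we can reach every vertex (0, 1, 2, 3, 4, 5), and every vertex can reach 3 (0, 1, 2, 3, 4, 5). So the whole graph is one strongly connected component.

Yes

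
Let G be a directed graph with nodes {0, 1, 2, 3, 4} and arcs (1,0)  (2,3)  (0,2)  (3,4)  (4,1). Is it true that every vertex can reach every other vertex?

Yes

From 4 we can reach every vertex (0, 1, 2, 3, 4), and every vertex can reach 4 (0, 1, 2, 3, 4). So the whole graph is one strongly connected component.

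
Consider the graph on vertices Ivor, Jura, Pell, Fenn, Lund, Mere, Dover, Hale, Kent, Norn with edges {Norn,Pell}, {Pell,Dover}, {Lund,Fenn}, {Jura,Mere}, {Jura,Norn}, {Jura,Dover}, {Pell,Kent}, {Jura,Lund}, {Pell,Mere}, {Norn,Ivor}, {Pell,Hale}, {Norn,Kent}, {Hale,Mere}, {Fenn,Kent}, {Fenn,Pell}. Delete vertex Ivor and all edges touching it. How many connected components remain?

With Ivor gone, the remaining components are: {Fenn, Hale, Jura, Kent, Lund, Mere, Norn, Pell, Dover}.
That is 1 component.

1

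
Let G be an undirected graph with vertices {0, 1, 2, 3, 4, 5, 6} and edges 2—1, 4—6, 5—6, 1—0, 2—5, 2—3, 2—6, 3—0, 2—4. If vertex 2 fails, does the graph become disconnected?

Yes

Deleting 2 raises the number of components from 1 to 2, so 2 is a cut vertex.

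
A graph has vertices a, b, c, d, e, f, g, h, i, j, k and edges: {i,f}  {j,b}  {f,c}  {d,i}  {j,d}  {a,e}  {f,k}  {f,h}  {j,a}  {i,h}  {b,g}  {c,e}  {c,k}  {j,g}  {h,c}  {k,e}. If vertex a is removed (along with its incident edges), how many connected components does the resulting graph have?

With a gone, the remaining components are: {b, c, d, e, f, g, h, i, j, k}.
That is 1 component.

1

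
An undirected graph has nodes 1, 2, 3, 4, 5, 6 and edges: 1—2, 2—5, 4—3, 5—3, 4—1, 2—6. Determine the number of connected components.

1

Starting from 1 we can reach 1, 2, 3, 4, 5, 6. That is one component of size 6.
Total: 1 component.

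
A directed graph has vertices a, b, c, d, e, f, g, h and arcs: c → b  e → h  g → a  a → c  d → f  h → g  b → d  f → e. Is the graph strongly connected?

Yes

From b we can reach every vertex (a, b, c, d, e, f, g, h), and every vertex can reach b (a, b, c, d, e, f, g, h). So the whole graph is one strongly connected component.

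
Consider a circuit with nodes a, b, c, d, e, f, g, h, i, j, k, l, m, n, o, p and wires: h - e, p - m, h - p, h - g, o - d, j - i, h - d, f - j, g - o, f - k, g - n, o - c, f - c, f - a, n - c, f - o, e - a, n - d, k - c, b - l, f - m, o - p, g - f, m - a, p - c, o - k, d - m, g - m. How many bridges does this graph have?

3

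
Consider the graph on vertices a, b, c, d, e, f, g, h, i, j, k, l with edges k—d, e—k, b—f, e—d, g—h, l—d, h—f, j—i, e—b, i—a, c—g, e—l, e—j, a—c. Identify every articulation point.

e

Removing e increases the component count from 1 to 2, so e is a cut vertex.
By contrast removing i leaves 1 component; it is not a cut vertex. No other vertex is a cut vertex either.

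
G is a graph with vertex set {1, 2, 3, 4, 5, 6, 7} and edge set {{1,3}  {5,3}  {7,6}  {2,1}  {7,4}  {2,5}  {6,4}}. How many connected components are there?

2

Starting from 4 we can reach 4, 6, 7. That is one component of size 3.
Starting from 1 we can reach 1, 2, 3, 5. That is one component of size 4.
Total: 2 components.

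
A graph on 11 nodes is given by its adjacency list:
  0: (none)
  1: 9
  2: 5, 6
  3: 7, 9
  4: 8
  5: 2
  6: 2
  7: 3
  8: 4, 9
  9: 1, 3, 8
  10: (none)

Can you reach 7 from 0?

No

The component containing 0 is {0}, and 7 is not in it.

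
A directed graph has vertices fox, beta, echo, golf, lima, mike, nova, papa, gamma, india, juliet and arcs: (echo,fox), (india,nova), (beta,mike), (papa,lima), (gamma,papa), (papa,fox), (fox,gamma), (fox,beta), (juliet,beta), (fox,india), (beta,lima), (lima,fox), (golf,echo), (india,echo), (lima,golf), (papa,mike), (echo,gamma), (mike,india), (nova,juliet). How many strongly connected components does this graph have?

{fox, beta, echo, golf, lima, mike, nova, papa, gamma, india, juliet} are all mutually reachable — one SCC of size 11.
That gives 1 strongly connected component.

1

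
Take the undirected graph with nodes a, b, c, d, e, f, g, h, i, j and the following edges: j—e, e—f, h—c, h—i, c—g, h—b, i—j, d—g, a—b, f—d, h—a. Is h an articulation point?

Yes

Deleting h raises the number of components from 1 to 2, so h is a cut vertex.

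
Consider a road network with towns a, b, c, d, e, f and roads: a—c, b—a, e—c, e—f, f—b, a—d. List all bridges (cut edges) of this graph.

a-d

The edges on the cycle e-f-b-a-c-e are not bridges since each lies on that cycle.
But removing a—d disconnects a from d — this is a bridge.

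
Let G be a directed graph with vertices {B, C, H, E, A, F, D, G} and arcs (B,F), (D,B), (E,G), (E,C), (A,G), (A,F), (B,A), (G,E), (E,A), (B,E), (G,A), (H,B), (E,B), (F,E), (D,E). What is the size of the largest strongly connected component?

5

{A, B, E, F, G} are all mutually reachable — one SCC of size 5.
{H} is an SCC by itself.
{D} is an SCC by itself.
{C} is an SCC by itself.
The largest has 5 vertices.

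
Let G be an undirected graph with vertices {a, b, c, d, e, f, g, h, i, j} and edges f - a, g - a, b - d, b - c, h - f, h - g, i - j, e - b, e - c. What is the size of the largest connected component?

4

Starting from i we can reach i, j. That is one component of size 2.
Starting from b we can reach b, c, d, e. That is one component of size 4.
Starting from a we can reach a, f, g, h. That is one component of size 4.
The largest has 4 vertices.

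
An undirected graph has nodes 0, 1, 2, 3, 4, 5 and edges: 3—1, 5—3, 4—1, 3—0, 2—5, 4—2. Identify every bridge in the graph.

0-3

The edges on the cycle 4-2-5-3-1-4 are not bridges since each lies on that cycle.
But removing 3—0 disconnects 3 from 0 — this is a bridge.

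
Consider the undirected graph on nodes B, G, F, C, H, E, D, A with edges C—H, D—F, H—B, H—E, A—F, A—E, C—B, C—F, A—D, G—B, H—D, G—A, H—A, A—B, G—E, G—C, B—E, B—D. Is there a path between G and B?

Yes

From G we can reach A, B, C, D, E, F, G, H, which includes B.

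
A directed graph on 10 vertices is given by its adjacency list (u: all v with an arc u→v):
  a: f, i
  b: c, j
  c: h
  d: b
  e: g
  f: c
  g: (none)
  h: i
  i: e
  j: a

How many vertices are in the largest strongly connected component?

{d} is an SCC by itself.
{i} is an SCC by itself.
{e} is an SCC by itself.
{j} is an SCC by itself.
{h} is an SCC by itself.
(and 5 more singleton SCCs)
The largest has 1 vertex.

1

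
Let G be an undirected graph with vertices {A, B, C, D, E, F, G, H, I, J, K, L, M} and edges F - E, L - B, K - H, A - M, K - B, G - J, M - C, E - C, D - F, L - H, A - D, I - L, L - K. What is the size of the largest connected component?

Starting from G we can reach G, J. That is one component of size 2.
Starting from B we can reach B, H, I, K, L. That is one component of size 5.
Starting from A we can reach A, C, D, E, F, M. That is one component of size 6.
The largest has 6 vertices.

6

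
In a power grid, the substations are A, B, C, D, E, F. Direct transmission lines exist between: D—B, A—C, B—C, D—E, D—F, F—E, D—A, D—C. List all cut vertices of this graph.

Removing D increases the component count from 1 to 2, so D is a cut vertex.
By contrast removing F leaves 1 component; it is not a cut vertex. No other vertex is a cut vertex either.

D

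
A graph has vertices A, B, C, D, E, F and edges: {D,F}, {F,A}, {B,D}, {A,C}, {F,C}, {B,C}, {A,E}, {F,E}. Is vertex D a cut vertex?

Deleting D leaves 1 component (was 1) (its neighbors B, F remain connected to each other), so D is not a cut vertex.

No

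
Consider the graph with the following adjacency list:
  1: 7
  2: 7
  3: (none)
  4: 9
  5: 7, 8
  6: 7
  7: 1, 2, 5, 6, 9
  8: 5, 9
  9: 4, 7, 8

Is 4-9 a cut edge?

Removing 4-9 leaves no path between 4 and 9: the component count goes from 2 to 3. So it is a bridge.

Yes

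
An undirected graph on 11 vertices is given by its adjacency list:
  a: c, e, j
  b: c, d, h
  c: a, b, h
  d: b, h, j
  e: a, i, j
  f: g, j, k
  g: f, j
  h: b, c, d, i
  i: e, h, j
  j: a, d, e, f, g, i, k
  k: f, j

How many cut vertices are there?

1

Removing j increases the component count from 1 to 2, so j is a cut vertex.
By contrast removing a leaves 1 component; it is not a cut vertex. No other vertex is a cut vertex either.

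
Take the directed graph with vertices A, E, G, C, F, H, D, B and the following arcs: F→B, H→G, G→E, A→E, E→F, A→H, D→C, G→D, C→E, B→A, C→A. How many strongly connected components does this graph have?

1

{A, B, C, D, E, F, G, H} are all mutually reachable — one SCC of size 8.
That gives 1 strongly connected component.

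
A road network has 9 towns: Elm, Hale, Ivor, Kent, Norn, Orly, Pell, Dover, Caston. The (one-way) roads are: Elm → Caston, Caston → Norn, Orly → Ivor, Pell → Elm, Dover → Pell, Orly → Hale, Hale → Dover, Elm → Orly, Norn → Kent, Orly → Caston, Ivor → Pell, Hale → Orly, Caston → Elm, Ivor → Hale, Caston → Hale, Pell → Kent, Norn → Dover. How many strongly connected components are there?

{Elm, Hale, Ivor, Norn, Orly, Pell, Dover, Caston} are all mutually reachable — one SCC of size 8.
{Kent} is an SCC by itself.
That gives 2 strongly connected components.

2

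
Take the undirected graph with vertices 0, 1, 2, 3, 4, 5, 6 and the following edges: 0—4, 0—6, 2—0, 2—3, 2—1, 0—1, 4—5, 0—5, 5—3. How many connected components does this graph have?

Starting from 0 we can reach 0, 1, 2, 3, 4, 5, 6. That is one component of size 7.
Total: 1 component.

1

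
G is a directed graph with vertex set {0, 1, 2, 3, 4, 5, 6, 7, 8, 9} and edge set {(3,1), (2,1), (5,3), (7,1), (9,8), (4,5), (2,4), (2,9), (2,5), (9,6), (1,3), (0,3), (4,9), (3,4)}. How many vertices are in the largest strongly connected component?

{1, 3, 4, 5} are all mutually reachable — one SCC of size 4.
{8} is an SCC by itself.
{0} is an SCC by itself.
{9} is an SCC by itself.
{6} is an SCC by itself.
(and 2 more singleton SCCs)
The largest has 4 vertices.

4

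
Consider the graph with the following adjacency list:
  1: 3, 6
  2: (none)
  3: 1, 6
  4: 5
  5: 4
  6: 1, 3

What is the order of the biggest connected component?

3

2 is isolated — a component by itself.
Starting from 4 we can reach 4, 5. That is one component of size 2.
Starting from 1 we can reach 1, 3, 6. That is one component of size 3.
The largest has 3 vertices.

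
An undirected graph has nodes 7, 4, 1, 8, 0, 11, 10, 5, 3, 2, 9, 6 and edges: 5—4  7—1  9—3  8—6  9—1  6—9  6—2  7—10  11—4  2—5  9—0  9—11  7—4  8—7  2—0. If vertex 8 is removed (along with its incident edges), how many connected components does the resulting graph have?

With 8 gone, the remaining components are: {0, 1, 2, 3, 4, 5, 6, 7, 9, 10, 11}.
That is 1 component.

1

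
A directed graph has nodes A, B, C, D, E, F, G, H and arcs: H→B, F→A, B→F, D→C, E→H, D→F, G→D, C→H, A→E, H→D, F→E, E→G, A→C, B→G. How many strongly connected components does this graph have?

{A, B, C, D, E, F, G, H} are all mutually reachable — one SCC of size 8.
That gives 1 strongly connected component.

1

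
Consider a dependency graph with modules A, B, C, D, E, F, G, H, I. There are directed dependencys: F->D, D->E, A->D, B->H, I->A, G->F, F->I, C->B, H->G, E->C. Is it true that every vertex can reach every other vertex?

Yes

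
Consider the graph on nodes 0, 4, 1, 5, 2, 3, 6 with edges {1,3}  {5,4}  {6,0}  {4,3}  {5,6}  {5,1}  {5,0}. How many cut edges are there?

The edges on the cycle 5-6-0-5 are not bridges since each lies on that cycle.
Every edge lies on some cycle, so there are no bridges.

0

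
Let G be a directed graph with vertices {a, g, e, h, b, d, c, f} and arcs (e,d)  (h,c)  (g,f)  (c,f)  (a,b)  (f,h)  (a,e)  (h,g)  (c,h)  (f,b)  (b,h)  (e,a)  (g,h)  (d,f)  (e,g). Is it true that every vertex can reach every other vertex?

There is no directed path from b to d, so the graph is not strongly connected.

No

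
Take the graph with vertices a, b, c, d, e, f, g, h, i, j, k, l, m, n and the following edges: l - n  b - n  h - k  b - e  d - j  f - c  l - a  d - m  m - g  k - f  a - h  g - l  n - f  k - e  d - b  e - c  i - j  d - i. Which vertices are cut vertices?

Removing d increases the component count from 1 to 2, so d is a cut vertex.
By contrast removing i leaves 1 component; it is not a cut vertex. No other vertex is a cut vertex either.

d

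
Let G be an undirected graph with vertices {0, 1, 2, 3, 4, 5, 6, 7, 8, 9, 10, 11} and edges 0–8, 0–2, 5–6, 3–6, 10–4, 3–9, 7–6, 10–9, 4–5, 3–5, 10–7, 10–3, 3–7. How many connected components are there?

4

1 is isolated — a component by itself.
11 is isolated — a component by itself.
Starting from 0 we can reach 0, 2, 8. That is one component of size 3.
Starting from 3 we can reach 3, 4, 5, 6, 7, 9, 10. That is one component of size 7.
Total: 4 components.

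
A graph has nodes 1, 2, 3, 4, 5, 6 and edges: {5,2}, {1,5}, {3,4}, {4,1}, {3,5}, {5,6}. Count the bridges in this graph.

2

The edges on the cycle 3-4-1-5-3 are not bridges since each lies on that cycle.
But removing 5-6 disconnects 5 from 6; removing 5-2 disconnects 5 from 2 — these are bridges.
That makes 2 bridges.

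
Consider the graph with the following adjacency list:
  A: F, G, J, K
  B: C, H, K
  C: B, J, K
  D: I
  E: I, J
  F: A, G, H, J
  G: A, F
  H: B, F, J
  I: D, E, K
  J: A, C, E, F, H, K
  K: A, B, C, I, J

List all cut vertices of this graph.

I

Removing I increases the component count from 1 to 2, so I is a cut vertex.
By contrast removing E leaves 1 component; it is not a cut vertex. No other vertex is a cut vertex either.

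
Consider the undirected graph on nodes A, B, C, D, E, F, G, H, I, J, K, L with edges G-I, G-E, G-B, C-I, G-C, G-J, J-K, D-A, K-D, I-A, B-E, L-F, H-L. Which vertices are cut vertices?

Removing G increases the component count from 2 to 3, so G is a cut vertex.
Removing L increases the component count from 2 to 3, so L is a cut vertex.
By contrast removing F leaves 2 components; it is not a cut vertex. No other vertex is a cut vertex either.

G, L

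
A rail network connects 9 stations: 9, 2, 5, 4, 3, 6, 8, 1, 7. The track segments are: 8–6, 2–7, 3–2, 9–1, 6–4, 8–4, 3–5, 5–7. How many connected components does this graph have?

Starting from 1 we can reach 1, 9. That is one component of size 2.
Starting from 4 we can reach 4, 6, 8. That is one component of size 3.
Starting from 2 we can reach 2, 3, 5, 7. That is one component of size 4.
Total: 3 components.

3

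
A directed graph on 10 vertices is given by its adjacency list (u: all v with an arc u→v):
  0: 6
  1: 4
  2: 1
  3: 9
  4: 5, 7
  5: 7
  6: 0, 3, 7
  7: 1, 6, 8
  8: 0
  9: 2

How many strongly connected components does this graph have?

1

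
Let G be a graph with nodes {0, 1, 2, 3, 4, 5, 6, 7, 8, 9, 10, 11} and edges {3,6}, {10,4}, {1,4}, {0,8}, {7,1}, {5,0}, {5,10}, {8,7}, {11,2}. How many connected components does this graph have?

9 is isolated — a component by itself.
Starting from 2 we can reach 2, 11. That is one component of size 2.
Starting from 3 we can reach 3, 6. That is one component of size 2.
Starting from 0 we can reach 0, 1, 4, 5, 7, 8, 10. That is one component of size 7.
Total: 4 components.

4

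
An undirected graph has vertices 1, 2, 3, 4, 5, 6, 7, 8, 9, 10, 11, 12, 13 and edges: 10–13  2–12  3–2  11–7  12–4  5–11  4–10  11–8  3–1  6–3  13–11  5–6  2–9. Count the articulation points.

Removing 2 increases the component count from 1 to 2, so 2 is a cut vertex.
Removing 3 increases the component count from 1 to 2, so 3 is a cut vertex.
Removing 11 increases the component count from 1 to 3, so 11 is a cut vertex.
By contrast removing 10 leaves 1 component; it is not a cut vertex. No other vertex is a cut vertex either.

3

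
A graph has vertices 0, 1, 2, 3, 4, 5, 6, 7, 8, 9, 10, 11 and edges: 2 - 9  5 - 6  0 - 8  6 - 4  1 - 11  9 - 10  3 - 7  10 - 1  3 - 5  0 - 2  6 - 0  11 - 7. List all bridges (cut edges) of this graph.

The edges on the cycle 3-5-6-0-2-9-10-1-11-7-3 are not bridges since each lies on that cycle.
But removing 8 - 0 disconnects 8 from 0; removing 6 - 4 disconnects 6 from 4 — these are bridges.

0-8, 4-6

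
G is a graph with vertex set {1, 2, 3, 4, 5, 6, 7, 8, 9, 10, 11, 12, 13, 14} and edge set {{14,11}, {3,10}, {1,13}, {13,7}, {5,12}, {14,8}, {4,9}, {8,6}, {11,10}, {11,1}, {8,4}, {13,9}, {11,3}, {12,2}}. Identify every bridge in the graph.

12-2, 12-5, 13-7, 6-8

The edges on the cycle 14-8-4-9-13-1-11-14 are not bridges since each lies on that cycle.
But removing 12–2 disconnects 12 from 2; removing 5–12 disconnects 5 from 12; removing 6–8 disconnects 6 from 8; removing 7–13 disconnects 7 from 13 — these are bridges.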